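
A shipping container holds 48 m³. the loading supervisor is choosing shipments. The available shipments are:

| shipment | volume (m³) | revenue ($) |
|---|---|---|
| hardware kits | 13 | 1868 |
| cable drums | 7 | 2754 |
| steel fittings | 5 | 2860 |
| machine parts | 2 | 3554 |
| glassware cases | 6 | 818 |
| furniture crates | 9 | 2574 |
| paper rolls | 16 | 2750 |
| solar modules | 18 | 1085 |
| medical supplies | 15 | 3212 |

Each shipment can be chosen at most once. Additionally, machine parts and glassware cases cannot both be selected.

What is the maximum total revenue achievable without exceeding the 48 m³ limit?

15130

Ranking by ratio (revenue/m³): machine parts 1777.00, steel fittings 572.00, cable drums 393.43, furniture crates 286.00.
Taking cable drums + steel fittings + machine parts + paper rolls + medical supplies: 45 m³ used, 15130 in revenue.
Every other selection either busts 48 m³ or breaks a pairing rule or fails to beat 15130.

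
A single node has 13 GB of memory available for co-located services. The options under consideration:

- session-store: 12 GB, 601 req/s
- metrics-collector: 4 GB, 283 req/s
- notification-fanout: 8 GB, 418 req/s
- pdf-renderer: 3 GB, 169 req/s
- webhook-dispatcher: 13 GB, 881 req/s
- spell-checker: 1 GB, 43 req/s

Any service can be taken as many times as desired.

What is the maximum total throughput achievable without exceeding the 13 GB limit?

Taking 3×metrics-collector + spell-checker: 13 GB used, 892 in throughput.
That's the maximum — no swap from here does better than 892.

892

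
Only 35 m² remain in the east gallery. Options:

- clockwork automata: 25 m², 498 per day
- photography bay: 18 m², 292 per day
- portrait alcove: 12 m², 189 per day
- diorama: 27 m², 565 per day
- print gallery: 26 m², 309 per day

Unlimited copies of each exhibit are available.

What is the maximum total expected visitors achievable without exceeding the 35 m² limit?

565

Best packing: diorama — 27 m², 565 total.
Every other selection either busts 35 m² or fails to beat 565.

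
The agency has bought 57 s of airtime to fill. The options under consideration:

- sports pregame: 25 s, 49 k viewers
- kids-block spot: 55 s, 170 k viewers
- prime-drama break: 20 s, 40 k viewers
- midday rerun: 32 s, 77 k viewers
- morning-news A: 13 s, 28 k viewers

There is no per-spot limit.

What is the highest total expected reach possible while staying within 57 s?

170

The ratio ordering already packs tightly: kids-block spot, 55 s, 170.
That's the maximum — no swap from here does better than 170.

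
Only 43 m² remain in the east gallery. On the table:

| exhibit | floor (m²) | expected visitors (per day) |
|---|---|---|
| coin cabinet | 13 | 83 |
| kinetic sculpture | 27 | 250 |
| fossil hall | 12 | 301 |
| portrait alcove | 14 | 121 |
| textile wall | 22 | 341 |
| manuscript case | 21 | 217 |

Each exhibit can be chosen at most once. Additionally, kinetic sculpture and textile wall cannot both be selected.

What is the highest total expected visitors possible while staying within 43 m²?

642

By expected visitors per m²: fossil hall 25.08, textile wall 15.50, manuscript case 10.33 lead.
Best packing: fossil hall + textile wall — 34 m², 642 total.
An exhaustive check of the 64 subsets confirms 642.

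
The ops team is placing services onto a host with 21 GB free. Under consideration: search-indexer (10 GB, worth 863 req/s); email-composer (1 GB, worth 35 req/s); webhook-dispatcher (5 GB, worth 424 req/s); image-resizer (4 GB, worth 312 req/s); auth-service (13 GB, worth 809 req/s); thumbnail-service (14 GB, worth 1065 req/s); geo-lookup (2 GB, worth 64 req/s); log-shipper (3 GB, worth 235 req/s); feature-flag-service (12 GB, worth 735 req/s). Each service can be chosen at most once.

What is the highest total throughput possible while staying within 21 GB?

1663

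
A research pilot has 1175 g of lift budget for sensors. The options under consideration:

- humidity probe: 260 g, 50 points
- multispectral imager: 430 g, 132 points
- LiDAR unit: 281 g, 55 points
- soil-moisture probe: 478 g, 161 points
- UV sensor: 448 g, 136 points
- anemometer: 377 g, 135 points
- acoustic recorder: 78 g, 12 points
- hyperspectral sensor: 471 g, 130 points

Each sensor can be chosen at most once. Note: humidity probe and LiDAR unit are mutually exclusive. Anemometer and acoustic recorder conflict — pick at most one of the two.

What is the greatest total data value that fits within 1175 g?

Density check — anemometer 0.36, soil-moisture probe 0.34, multispectral imager 0.31, UV sensor 0.30 are the best per g.
The ratio ordering already packs tightly: LiDAR unit + soil-moisture probe + anemometer, 1136 g, 351.
The closest alternative, humidity probe + soil-moisture probe + anemometer, reaches only 346.

351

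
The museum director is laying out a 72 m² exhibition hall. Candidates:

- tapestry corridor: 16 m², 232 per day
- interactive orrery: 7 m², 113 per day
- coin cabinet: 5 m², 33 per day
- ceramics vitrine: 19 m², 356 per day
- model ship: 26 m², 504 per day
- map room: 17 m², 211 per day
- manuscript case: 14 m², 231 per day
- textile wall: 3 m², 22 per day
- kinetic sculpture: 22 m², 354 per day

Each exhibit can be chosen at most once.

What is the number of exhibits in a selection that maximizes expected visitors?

Best achievable expected visitors is 1247.
For example coin cabinet + ceramics vitrine + model ship + kinetic sculpture achieves it, using 72 m².
Every optimal selection uses 4 exhibits.

4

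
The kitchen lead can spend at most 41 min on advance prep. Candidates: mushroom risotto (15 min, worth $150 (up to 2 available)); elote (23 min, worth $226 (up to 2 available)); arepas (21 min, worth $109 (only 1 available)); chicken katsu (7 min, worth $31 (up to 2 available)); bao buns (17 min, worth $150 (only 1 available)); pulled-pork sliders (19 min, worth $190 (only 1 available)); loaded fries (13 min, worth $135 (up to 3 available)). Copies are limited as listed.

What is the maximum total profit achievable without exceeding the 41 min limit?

420

The ratio heuristic lands on 3×loaded fries (405) but leaves 2 min idle.
Dropping loaded fries frees 13 min; slotting in mushroom risotto (15 min) lifts the total to 420 at 41 min.
Every other selection either busts 41 min or exceeds an availability limit or fails to beat 420.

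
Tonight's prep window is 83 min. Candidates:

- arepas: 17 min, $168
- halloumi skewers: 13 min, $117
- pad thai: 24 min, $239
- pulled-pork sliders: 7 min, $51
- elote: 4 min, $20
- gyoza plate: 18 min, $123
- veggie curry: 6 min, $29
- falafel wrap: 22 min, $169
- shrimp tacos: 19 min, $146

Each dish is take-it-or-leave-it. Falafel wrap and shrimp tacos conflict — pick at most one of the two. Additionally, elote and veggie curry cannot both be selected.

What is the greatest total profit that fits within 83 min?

Filling by ratio: arepas + halloumi skewers + pad thai + pulled-pork sliders + shrimp tacos for 721, with 3 min left unused.
Dropping shrimp tacos frees 19 min; slotting in falafel wrap (22 min) lifts the total to 744 at 83 min.
The closest alternative, arepas + halloumi skewers + pad thai + veggie curry + falafel wrap, reaches only 722.

744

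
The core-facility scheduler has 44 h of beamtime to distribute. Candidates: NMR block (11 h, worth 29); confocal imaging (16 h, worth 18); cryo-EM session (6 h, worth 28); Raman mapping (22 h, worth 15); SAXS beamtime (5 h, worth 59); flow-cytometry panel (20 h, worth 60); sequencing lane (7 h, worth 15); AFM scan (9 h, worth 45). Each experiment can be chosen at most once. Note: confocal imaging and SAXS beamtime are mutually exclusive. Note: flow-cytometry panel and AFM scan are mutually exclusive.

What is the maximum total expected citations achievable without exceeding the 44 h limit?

By expected citations per h: SAXS beamtime 11.80, AFM scan 5.00, cryo-EM session 4.67 lead.
NMR block + cryo-EM session + SAXS beamtime + flow-cytometry panel uses 42 of the 44 h and totals 176.
Every other selection either busts 44 h or breaks a pairing rule or fails to beat 176.

176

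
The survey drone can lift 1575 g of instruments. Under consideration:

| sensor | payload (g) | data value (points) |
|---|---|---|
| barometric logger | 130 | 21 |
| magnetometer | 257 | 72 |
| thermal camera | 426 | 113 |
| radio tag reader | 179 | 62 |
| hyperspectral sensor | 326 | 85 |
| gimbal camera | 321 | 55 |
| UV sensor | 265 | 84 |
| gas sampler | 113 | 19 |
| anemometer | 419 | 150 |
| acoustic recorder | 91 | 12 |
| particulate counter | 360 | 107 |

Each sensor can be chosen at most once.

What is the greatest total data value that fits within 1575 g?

488

Ranking by ratio (data value/g): anemometer 0.36, radio tag reader 0.35, UV sensor 0.32.
Greedy by ratio would take magnetometer + radio tag reader + UV sensor + anemometer + acoustic recorder + particulate counter: 1571 g used, total 487.
The 348 g tied up in magnetometer and acoustic recorder is better spent on hyperspectral sensor — total rises to 488 (1549 g).
That's the maximum — no swap from here does better than 488.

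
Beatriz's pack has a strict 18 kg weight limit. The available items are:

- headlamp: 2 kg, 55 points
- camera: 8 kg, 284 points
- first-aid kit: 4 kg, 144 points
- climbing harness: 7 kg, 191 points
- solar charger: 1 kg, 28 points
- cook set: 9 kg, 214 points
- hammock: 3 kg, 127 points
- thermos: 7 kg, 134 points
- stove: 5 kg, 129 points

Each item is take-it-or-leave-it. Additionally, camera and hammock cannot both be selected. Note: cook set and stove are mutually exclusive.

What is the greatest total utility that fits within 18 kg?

Camera + first-aid kit + solar charger + stove uses 18 of the 18 kg and totals 585.
The closest alternative, headlamp + camera + climbing harness + solar charger, reaches only 558.

585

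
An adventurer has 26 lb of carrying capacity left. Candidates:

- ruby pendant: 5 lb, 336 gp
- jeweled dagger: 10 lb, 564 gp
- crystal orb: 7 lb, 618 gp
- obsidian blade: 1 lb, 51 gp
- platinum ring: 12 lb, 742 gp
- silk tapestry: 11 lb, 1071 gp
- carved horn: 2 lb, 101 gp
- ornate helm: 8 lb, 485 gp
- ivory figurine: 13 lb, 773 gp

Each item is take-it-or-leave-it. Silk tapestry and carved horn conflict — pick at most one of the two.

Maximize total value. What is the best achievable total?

Crystal orb + silk tapestry + ornate helm uses 26 of the 26 lb and totals 2174.
The closest alternative, ruby pendant + crystal orb + obsidian blade + silk tapestry, reaches only 2076.

2174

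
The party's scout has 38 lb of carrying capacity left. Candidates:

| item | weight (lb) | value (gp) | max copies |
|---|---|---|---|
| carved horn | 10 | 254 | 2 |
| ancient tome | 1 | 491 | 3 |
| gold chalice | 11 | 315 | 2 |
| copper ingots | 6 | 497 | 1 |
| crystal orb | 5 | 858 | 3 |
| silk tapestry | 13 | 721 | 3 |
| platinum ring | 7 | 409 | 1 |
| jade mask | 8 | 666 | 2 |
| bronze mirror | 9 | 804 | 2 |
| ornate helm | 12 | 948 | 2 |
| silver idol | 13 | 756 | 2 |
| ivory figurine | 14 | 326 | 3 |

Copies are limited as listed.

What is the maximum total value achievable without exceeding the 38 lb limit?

5661

By value per lb: ancient tome 491.00, crystal orb 171.60, bronze mirror 89.33 lead.
Taking the top-ratio items first gives 3×ancient tome + 3×crystal orb + 2×bronze mirror for 5655 (36 lb).
Replace 2×bronze mirror with jade mask + ornate helm: the trade gains 6 net, giving 5661 at 38 lb.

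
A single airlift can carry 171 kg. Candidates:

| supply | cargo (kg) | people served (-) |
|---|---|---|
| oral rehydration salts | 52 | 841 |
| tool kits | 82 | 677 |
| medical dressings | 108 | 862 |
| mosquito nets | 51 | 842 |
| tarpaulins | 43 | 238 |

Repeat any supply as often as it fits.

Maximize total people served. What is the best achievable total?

Best packing: 3×mosquito nets — 153 kg, 2526 total.

2526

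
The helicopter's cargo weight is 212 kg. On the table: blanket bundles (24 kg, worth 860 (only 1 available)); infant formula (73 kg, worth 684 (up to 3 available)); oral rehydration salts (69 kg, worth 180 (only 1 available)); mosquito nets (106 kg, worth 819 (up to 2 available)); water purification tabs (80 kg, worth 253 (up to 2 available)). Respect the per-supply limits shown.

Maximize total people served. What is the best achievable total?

Greedy by ratio would take blanket bundles + 2×infant formula: 170 kg used, total 2228.
Replace infant formula with mosquito nets: the trade gains 135 net, giving 2363 at 203 kg.

2363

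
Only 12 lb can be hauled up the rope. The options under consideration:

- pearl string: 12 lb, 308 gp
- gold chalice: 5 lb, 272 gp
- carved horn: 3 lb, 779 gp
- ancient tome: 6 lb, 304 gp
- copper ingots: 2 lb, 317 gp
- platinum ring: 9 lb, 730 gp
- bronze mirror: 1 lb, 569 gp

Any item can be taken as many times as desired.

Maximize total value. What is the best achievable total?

6828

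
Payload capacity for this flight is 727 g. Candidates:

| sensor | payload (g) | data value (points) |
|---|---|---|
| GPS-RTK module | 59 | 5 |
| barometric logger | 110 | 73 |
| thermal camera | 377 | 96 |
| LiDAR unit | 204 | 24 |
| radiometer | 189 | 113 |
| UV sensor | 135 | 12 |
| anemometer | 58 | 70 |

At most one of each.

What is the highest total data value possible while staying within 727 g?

The ratio ordering already packs tightly: barometric logger + LiDAR unit + radiometer + UV sensor + anemometer, 696 g, 292.

292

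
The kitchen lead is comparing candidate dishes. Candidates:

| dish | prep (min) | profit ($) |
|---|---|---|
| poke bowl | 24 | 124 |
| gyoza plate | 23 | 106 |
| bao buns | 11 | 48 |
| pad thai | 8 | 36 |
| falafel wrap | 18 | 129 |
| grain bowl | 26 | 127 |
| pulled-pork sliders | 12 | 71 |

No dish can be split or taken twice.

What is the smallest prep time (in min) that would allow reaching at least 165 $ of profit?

26

Minimise min subject to total profit ≥ 165.
Taking pad thai + falafel wrap gives 165 (≥ 165) for 26 min.
Below 26 min the best achievable stays under 165.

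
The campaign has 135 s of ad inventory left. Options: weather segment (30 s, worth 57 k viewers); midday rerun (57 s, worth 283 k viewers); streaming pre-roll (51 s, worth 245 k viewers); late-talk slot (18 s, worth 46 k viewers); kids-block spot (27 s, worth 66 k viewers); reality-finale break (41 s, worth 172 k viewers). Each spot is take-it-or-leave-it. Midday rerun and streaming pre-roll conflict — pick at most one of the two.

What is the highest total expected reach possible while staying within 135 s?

521

Midday rerun + kids-block spot + reality-finale break uses 125 of the 135 s and totals 521.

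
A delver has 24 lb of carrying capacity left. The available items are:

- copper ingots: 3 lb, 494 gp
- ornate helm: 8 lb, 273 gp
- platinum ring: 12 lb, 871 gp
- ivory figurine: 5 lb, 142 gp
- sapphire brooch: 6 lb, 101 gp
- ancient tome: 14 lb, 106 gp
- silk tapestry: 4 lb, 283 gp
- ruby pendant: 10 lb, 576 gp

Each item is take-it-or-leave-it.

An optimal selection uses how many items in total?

Optimal total is 1790.
One optimal bundle: copper ingots + platinum ring + ivory figurine + silk tapestry (24 lb).
Every optimal selection uses 4 items.

4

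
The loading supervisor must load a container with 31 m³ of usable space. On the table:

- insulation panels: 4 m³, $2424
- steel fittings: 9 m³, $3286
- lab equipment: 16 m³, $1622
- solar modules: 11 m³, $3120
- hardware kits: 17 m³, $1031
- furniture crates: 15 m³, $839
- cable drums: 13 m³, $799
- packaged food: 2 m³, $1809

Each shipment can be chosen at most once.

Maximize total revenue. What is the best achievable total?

Density check — packaged food 904.50, insulation panels 606.00, steel fittings 365.11, solar modules 283.64 are the best per m³.
Insulation panels + steel fittings + solar modules + packaged food uses 26 of the 31 m³ and totals 10639.

10639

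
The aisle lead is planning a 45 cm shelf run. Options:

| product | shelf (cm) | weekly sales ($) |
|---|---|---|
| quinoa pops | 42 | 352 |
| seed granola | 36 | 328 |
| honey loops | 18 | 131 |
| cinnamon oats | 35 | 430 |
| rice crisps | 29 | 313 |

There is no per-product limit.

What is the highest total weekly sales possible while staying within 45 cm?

430

Ranking by ratio (weekly sales/cm): cinnamon oats 12.29, rice crisps 10.79, seed granola 9.11, quinoa pops 8.38.
Taking cinnamon oats: 35 cm used, 430 in weekly sales.
That's the maximum — no swap from here does better than 430.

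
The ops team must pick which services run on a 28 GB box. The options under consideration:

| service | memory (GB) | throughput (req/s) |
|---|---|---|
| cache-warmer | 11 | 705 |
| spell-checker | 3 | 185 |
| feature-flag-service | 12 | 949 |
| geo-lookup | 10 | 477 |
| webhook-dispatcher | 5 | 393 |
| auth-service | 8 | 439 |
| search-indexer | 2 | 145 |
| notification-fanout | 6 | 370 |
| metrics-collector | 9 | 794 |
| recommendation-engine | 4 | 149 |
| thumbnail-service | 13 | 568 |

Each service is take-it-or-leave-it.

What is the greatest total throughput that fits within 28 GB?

Taking feature-flag-service + webhook-dispatcher + search-indexer + metrics-collector: 28 GB used, 2281 in throughput.
Nothing else within 28 GB beats 2281.

2281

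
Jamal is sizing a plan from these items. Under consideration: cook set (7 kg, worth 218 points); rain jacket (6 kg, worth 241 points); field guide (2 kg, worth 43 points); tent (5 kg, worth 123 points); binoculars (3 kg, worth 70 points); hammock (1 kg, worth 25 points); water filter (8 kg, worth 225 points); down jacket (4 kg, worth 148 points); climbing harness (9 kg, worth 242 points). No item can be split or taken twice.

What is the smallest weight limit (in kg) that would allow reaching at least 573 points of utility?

17

Look for the lowest-weight combination reaching 573.
cook set + rain jacket + down jacket: 607 utility at 17 kg.
Below 17 kg the best achievable stays under 573.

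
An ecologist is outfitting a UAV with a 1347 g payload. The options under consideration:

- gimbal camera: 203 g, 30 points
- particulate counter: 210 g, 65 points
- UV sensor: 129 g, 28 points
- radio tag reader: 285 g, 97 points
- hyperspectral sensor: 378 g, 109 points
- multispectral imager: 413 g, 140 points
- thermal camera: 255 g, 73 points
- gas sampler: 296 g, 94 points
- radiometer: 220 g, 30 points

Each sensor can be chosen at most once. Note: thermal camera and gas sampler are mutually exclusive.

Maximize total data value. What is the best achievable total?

424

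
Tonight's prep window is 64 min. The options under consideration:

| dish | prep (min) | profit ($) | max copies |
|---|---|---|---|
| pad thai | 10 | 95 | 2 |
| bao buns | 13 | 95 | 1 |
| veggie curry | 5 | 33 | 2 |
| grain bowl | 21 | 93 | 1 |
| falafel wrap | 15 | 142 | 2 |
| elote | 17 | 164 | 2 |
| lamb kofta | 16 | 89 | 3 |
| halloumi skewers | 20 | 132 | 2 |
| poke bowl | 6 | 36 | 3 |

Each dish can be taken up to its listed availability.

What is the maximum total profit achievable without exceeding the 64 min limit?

612

By profit per min: elote 9.65, pad thai 9.50, falafel wrap 9.47, bao buns 7.31 lead.
A density-first pass picks 2×pad thai + 2×veggie curry + 2×elote — 584 at 64 min.
Dropping 2×pad thai and 2×veggie curry frees 30 min; slotting in 2×falafel wrap (30 min) lifts the total to 612 at 64 min.
Nothing else within 64 min beats 612.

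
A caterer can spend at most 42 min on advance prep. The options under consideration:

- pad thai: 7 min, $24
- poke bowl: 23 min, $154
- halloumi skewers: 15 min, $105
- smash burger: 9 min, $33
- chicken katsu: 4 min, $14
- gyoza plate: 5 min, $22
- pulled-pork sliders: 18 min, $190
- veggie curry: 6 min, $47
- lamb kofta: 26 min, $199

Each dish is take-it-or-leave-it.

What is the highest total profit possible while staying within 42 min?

344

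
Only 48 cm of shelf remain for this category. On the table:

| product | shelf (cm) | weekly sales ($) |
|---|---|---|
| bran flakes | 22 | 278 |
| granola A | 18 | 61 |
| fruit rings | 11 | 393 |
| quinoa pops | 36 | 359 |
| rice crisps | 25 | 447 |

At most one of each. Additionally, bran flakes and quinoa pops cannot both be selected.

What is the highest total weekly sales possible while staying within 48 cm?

Best packing: fruit rings + rice crisps — 36 cm, 840 total.
The closest alternative, fruit rings + quinoa pops, reaches only 752.

840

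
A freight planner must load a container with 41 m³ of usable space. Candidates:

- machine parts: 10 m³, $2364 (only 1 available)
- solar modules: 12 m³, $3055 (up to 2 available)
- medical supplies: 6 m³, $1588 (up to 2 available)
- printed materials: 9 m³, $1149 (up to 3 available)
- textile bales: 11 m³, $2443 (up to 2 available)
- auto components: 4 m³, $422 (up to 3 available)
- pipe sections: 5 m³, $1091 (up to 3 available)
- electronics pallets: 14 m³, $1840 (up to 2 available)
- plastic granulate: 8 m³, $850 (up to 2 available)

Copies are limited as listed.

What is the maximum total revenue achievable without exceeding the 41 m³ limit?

10377

By revenue per m³: medical supplies 264.67, solar modules 254.58, machine parts 236.40 lead.
Best packing: 2×solar modules + 2×medical supplies + pipe sections — 41 m³, 10377 total.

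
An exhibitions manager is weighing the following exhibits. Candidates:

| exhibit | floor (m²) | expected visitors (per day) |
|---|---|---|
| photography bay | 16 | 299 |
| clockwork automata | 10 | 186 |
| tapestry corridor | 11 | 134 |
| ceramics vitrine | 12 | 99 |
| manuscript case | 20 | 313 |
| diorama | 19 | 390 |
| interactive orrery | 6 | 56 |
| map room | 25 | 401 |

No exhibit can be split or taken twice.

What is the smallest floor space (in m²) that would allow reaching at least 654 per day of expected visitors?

Minimise m² subject to total expected visitors ≥ 654.
photography bay + diorama: 689 expected visitors at 35 m².
Below 35 m² the best achievable stays under 654.

35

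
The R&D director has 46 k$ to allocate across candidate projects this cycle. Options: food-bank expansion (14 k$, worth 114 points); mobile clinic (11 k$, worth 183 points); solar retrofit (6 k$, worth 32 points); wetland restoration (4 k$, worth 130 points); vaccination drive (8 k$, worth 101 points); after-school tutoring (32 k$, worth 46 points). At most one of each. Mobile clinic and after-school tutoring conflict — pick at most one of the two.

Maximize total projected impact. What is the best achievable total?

560

Density check — wetland restoration 32.50, mobile clinic 16.64, vaccination drive 12.62, food-bank expansion 8.14 are the best per k$.
Taking food-bank expansion + mobile clinic + solar retrofit + wetland restoration + vaccination drive: 43 k$ used, 560 in projected impact.
An exhaustive check of the 64 subsets confirms 560.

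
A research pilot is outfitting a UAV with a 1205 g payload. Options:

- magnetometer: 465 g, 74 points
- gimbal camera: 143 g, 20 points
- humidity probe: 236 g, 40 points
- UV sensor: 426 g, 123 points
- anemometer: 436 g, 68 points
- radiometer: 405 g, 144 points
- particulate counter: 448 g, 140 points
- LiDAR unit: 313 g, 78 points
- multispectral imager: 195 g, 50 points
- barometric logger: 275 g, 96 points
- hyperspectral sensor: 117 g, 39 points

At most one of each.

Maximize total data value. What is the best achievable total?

Taking the top-ratio sensors first gives gimbal camera + radiometer + multispectral imager + barometric logger + hyperspectral sensor for 349 (1135 g).
Dropping gimbal camera and multispectral imager and hyperspectral sensor frees 455 g; slotting in particulate counter (448 g) lifts the total to 380 at 1128 g.
The spare 77 g is too small for any remaining sensor, and no exchange beats 380.

380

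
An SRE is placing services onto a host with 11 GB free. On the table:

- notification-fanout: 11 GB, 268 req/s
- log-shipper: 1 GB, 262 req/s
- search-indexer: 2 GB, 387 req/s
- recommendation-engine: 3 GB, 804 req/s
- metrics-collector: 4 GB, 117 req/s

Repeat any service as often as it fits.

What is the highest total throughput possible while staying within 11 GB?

The ratio ordering already packs tightly: 2×log-shipper + 3×recommendation-engine, 11 GB, 2936.
Every other selection either busts 11 GB or fails to beat 2936.

2936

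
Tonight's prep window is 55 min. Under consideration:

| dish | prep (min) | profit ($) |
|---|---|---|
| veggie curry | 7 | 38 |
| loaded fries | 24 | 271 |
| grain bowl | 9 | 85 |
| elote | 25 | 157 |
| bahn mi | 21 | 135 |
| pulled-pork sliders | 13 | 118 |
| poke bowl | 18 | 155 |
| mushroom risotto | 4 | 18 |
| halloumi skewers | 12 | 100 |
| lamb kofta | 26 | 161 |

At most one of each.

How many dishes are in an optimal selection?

3

Optimal total is 544.
One optimal bundle: loaded fries + pulled-pork sliders + poke bowl (55 min).
Every optimal selection uses 3 dishes.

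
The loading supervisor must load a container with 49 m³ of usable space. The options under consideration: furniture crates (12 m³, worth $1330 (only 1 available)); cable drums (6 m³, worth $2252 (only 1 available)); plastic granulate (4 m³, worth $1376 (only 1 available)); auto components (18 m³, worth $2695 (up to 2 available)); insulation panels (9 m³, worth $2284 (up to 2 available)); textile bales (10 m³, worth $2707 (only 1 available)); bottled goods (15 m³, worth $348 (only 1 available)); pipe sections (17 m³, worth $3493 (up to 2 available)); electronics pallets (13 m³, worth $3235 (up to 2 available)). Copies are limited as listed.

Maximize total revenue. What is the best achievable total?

12837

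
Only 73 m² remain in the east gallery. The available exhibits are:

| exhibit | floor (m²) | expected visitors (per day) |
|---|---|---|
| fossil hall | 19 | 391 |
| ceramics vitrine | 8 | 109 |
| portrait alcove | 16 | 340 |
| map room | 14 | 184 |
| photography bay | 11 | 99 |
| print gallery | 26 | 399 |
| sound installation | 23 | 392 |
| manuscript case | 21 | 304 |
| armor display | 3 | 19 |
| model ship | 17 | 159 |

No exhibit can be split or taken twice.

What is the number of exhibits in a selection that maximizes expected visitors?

4

Optimal total is 1307.
One optimal bundle: fossil hall + portrait alcove + map room + sound installation (72 m²).
Any selection reaching 1307 contains exactly 4 exhibits.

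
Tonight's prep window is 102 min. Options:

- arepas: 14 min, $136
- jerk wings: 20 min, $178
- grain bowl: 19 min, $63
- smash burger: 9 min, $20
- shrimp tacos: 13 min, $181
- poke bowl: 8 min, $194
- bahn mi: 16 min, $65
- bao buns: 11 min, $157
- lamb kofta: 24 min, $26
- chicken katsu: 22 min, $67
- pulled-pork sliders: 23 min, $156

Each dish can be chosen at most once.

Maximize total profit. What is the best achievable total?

Best packing: arepas + jerk wings + smash burger + shrimp tacos + poke bowl + bao buns + pulled-pork sliders — 98 min, 1022 total.
The spare 4 min is too small for any remaining dish, and no exchange beats 1022.

1022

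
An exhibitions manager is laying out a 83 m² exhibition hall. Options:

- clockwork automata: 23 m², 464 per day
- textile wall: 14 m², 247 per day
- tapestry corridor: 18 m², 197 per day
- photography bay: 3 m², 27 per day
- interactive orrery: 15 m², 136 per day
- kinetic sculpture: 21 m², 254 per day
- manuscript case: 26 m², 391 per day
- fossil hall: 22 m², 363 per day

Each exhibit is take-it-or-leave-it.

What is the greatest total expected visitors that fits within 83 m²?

Best packing: clockwork automata + textile wall + photography bay + kinetic sculpture + fossil hall — 83 m², 1355 total.

1355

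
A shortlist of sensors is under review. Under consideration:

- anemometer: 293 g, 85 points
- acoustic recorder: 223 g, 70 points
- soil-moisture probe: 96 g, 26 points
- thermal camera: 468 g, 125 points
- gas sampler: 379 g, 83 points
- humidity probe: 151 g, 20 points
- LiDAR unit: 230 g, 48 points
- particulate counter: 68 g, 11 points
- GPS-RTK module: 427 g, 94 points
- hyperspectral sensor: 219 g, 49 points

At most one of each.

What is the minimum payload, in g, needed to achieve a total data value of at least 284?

1052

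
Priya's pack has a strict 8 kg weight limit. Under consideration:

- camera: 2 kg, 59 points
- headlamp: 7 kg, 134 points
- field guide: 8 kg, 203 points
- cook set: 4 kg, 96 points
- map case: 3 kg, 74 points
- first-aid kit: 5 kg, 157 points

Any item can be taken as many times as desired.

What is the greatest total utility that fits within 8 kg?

236

The ratio heuristic lands on camera + first-aid kit (216) but leaves 1 kg idle.
The 5 kg tied up in first-aid kit is better spent on 3×camera — total rises to 236 (8 kg).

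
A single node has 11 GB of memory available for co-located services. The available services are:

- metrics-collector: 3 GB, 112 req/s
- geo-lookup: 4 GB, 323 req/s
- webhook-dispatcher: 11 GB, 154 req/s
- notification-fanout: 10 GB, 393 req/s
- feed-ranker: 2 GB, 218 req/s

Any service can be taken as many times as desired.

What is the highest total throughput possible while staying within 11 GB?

1090

The ratio ordering already packs tightly: 5×feed-ranker, 10 GB, 1090.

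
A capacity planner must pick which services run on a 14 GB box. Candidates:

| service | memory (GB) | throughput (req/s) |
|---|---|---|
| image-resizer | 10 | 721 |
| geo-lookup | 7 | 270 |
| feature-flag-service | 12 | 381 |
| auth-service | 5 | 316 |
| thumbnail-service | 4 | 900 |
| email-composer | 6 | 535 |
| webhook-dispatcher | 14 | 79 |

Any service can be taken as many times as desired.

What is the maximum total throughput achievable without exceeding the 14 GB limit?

2700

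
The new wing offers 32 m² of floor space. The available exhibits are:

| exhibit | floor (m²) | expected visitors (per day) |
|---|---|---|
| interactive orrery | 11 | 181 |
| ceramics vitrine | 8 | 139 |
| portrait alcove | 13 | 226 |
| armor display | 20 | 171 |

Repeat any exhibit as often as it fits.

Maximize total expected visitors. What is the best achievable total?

556

The ratio heuristic lands on 2×portrait alcove (452) but leaves 6 m² idle.
The 26 m² tied up in 2×portrait alcove is better spent on 4×ceramics vitrine — total rises to 556 (32 m²).
Every other selection either busts 32 m² or fails to beat 556.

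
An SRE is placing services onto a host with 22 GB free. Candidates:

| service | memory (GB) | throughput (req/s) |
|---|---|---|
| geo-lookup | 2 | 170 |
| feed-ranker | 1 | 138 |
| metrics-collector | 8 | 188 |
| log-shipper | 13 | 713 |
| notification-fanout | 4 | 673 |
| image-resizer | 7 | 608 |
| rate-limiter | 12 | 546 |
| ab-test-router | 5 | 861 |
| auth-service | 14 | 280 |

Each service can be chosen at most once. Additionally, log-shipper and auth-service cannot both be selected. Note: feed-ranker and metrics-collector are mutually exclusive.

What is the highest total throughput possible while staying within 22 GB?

2450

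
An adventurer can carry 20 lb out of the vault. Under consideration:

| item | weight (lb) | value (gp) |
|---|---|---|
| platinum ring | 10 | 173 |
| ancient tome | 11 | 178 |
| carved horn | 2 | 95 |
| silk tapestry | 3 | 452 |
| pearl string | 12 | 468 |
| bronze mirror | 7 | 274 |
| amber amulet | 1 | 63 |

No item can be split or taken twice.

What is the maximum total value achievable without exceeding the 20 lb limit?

By value per lb: silk tapestry 150.67, amber amulet 63.00, carved horn 47.50 lead.
Filling by ratio: carved horn + silk tapestry + bronze mirror + amber amulet for 884, with 7 lb left unused.
The 7 lb tied up in bronze mirror is better spent on pearl string — total rises to 1078 (18 lb).
An exhaustive check of the 128 subsets confirms 1078.

1078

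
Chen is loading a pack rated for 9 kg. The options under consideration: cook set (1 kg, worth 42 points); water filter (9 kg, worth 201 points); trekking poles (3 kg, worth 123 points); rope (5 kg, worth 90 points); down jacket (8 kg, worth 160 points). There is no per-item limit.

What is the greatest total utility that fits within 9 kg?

378

Taking 9×cook set: 9 kg used, 378 in utility.
No other feasible combination exceeds 378.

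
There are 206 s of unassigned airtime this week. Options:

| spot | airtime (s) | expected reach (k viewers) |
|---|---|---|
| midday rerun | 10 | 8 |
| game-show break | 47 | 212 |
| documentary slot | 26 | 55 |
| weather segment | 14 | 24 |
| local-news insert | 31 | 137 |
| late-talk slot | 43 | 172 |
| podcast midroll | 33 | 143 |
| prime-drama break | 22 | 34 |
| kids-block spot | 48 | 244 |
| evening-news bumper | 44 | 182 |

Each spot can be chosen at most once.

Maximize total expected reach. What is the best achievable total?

918

Game-show break + local-news insert + podcast midroll + kids-block spot + evening-news bumper uses 203 of the 206 s and totals 918.
Next best is game-show break + local-news insert + late-talk slot + podcast midroll + kids-block spot at 908 (202 s) — short by 10.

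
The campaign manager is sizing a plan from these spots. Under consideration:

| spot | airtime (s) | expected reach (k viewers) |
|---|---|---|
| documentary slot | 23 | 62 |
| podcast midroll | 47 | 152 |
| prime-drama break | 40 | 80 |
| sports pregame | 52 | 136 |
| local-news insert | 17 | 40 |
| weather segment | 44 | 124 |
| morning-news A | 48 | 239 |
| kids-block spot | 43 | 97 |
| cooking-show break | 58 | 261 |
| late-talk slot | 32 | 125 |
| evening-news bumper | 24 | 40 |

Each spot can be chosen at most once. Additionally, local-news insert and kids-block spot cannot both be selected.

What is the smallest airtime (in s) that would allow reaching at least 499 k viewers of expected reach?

106

Minimise s subject to total expected reach ≥ 499.
Taking morning-news A + cooking-show break gives 500 (≥ 499) for 106 s.
No combination under 106 s hits 499.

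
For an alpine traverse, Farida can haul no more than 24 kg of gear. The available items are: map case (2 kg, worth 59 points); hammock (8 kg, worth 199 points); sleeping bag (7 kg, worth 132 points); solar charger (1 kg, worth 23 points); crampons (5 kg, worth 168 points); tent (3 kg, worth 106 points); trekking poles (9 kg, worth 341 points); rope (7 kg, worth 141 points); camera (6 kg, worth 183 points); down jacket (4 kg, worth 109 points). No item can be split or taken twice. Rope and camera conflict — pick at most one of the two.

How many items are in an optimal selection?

5

Best achievable utility is 821.
For example solar charger + crampons + tent + trekking poles + camera achieves it, using 24 kg.
Any selection reaching 821 contains exactly 5 items.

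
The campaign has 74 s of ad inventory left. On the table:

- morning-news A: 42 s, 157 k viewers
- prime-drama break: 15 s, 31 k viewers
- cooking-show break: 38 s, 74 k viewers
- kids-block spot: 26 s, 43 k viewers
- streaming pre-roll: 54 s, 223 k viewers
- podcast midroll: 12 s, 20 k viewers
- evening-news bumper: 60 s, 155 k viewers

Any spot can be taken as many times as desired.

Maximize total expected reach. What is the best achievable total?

By expected reach per s: streaming pre-roll 4.13, morning-news A 3.74, evening-news bumper 2.58 lead.
Best packing: prime-drama break + streaming pre-roll — 69 s, 254 total.
Every other selection either busts 74 s or fails to beat 254.

254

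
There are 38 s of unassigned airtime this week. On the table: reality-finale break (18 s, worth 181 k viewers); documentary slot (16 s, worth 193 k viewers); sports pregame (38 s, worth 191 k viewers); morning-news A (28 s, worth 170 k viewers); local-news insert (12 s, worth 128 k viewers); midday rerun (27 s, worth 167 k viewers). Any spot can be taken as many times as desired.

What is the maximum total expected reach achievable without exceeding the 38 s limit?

Density check — documentary slot 12.06, local-news insert 10.67, reality-finale break 10.06 are the best per s.
Best packing: 2×documentary slot — 32 s, 386 total.
Every other selection either busts 38 s or fails to beat 386.

386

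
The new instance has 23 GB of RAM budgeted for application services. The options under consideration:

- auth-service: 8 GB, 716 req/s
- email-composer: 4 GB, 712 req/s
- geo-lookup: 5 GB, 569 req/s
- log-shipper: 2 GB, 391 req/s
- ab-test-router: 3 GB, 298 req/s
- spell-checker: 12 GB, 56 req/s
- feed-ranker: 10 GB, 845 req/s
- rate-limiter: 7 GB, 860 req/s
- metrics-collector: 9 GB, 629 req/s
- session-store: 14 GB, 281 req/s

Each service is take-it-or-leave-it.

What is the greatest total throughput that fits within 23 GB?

2830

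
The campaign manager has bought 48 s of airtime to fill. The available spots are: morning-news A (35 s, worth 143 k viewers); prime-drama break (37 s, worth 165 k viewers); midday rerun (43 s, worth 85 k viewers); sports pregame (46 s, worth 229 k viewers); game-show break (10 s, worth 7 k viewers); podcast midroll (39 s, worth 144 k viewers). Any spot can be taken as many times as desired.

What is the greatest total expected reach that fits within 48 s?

229

Density check — sports pregame 4.98, prime-drama break 4.46, morning-news A 4.09, podcast midroll 3.69 are the best per s.
Taking sports pregame: 46 s used, 229 in expected reach.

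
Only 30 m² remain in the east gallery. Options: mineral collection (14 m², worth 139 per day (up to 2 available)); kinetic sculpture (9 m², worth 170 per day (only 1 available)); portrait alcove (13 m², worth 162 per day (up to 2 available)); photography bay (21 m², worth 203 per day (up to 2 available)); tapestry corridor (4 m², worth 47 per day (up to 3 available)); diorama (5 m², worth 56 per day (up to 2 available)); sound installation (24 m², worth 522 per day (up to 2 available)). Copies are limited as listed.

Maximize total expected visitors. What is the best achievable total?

578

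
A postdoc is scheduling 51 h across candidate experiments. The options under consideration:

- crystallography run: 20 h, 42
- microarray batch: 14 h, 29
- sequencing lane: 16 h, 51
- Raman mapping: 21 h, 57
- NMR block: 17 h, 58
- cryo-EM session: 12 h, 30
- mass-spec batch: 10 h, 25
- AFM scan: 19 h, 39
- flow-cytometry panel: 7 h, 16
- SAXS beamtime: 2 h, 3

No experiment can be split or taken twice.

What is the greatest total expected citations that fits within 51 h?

150

A density-first pass picks sequencing lane + NMR block + cryo-EM session + SAXS beamtime — 142 at 47 h.
Dropping cryo-EM session and SAXS beamtime frees 14 h; slotting in mass-spec batch + flow-cytometry panel (17 h) lifts the total to 150 at 50 h.
The closest alternative, Raman mapping + NMR block + cryo-EM session, reaches only 145.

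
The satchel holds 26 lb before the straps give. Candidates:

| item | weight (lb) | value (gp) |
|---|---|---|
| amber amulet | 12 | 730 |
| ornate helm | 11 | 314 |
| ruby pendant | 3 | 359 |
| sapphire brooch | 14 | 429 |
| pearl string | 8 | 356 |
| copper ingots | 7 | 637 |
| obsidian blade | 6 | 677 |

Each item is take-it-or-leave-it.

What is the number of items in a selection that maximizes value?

The maximum value within 26 lb is 2044.
For example amber amulet + copper ingots + obsidian blade achieves it, using 25 lb.
Every optimal selection uses 3 items.

3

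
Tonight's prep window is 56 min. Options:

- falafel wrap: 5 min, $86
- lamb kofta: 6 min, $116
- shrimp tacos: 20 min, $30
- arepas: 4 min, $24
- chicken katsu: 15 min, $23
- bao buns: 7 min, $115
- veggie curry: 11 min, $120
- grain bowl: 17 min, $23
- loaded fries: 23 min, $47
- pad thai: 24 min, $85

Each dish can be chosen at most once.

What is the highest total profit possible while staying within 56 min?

By profit per min: lamb kofta 19.33, falafel wrap 17.20, bao buns 16.43 lead.
A density-first pass picks falafel wrap + lamb kofta + arepas + bao buns + veggie curry + loaded fries — 508 at 56 min.
Dropping arepas and loaded fries frees 27 min; slotting in pad thai (24 min) lifts the total to 522 at 53 min.
No other feasible combination exceeds 522.

522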